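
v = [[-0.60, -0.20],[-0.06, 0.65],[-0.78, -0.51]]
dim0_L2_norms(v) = [0.99, 0.85]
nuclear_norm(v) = 1.75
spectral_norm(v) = 1.16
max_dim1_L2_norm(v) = 0.93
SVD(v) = [[-0.52, -0.35], [0.30, -0.93], [-0.80, -0.12]] @ diag([1.1584783986368898, 0.5937405156225299]) @ [[0.79,0.61], [0.61,-0.79]]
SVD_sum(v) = [[-0.47, -0.37], [0.28, 0.21], [-0.74, -0.57]] + [[-0.13,0.17], [-0.34,0.44], [-0.04,0.06]]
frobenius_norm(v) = 1.30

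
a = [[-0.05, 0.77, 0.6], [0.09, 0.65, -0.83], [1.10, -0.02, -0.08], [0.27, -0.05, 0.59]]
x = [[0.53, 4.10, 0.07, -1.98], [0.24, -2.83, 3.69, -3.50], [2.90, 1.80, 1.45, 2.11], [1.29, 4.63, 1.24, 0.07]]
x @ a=[[-0.12, 3.17, -4.26], [2.85, -1.55, 0.13], [2.18, 3.27, 1.37], [1.74, 3.97, -3.13]]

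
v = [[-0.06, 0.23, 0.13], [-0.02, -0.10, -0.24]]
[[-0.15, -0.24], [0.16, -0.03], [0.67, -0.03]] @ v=[[0.01, -0.01, 0.04], [-0.01, 0.04, 0.03], [-0.04, 0.16, 0.09]]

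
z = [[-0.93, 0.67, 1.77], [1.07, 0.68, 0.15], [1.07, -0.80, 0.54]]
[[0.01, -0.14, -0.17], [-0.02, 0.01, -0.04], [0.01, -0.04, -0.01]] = z @ [[-0.01, 0.01, -0.00], [-0.02, 0.01, -0.04], [0.01, -0.08, -0.08]]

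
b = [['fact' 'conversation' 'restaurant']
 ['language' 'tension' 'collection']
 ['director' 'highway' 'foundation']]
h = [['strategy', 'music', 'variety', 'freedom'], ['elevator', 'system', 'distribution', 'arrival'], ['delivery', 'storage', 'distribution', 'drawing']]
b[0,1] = 'conversation'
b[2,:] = ['director', 'highway', 'foundation']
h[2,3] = 'drawing'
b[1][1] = 'tension'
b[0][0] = 'fact'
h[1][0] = 'elevator'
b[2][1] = 'highway'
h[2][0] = 'delivery'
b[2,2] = 'foundation'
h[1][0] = 'elevator'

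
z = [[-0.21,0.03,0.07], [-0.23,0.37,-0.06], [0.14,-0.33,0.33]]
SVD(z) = [[-0.14, 0.72, -0.68], [-0.66, 0.44, 0.6], [0.73, 0.54, 0.41]] @ diag([0.6306681354004947, 0.268173805964047, 0.10507384443914243]) @ [[0.45, -0.78, 0.43],[-0.66, 0.03, 0.75],[0.60, 0.62, 0.5]]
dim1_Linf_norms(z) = [0.21, 0.37, 0.33]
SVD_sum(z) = [[-0.04, 0.07, -0.04], [-0.19, 0.33, -0.18], [0.21, -0.36, 0.20]] + [[-0.13, 0.01, 0.14], [-0.08, 0.00, 0.09], [-0.10, 0.0, 0.11]] + [[-0.04, -0.04, -0.04], [0.04, 0.04, 0.03], [0.03, 0.03, 0.02]]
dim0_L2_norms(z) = [0.34, 0.5, 0.34]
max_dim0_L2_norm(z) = 0.5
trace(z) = 0.49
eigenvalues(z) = [-0.2, 0.52, 0.17]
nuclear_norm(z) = 1.00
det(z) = -0.02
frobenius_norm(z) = 0.69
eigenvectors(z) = [[0.93, 0.07, 0.19], [0.37, -0.47, 0.49], [-0.01, 0.88, 0.85]]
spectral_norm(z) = 0.63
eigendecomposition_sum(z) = [[-0.21, 0.03, 0.03], [-0.08, 0.01, 0.01], [0.0, -0.00, -0.00]] + [[0.02, -0.04, 0.02],[-0.11, 0.26, -0.13],[0.20, -0.5, 0.24]] + [[-0.01, 0.04, 0.02],[-0.04, 0.10, 0.05],[-0.07, 0.17, 0.09]]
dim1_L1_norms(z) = [0.31, 0.66, 0.8]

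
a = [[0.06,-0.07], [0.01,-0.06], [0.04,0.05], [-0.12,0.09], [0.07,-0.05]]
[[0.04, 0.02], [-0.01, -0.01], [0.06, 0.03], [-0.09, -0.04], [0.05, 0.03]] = a@[[1.00, 0.49],[0.35, 0.17]]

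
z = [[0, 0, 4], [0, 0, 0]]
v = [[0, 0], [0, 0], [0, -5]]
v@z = [[0, 0, 0], [0, 0, 0], [0, 0, 0]]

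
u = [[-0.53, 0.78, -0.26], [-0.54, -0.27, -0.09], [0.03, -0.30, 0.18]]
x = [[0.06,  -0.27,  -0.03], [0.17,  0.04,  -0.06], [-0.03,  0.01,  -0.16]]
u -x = [[-0.59, 1.05, -0.23], [-0.71, -0.31, -0.03], [0.06, -0.31, 0.34]]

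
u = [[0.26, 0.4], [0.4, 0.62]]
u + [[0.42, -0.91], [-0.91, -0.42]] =[[0.68,-0.51],[-0.51,0.2]]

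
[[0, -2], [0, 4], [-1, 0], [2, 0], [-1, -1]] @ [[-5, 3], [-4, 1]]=[[8, -2], [-16, 4], [5, -3], [-10, 6], [9, -4]]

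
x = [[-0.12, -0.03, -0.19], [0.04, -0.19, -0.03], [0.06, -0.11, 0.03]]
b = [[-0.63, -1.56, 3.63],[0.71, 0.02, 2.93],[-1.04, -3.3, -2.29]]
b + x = [[-0.75, -1.59, 3.44], [0.75, -0.17, 2.90], [-0.98, -3.41, -2.26]]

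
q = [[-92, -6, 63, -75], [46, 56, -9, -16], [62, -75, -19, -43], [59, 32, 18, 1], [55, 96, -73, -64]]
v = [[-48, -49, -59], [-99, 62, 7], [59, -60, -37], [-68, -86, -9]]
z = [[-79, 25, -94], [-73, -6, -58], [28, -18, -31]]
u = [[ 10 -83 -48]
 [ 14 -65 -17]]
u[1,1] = -65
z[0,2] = -94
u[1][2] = -17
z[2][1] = -18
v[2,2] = -37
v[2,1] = -60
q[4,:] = [55, 96, -73, -64]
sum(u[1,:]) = -68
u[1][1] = -65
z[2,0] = 28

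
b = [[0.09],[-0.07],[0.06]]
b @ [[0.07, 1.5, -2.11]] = [[0.01, 0.14, -0.19], [-0.00, -0.11, 0.15], [0.00, 0.09, -0.13]]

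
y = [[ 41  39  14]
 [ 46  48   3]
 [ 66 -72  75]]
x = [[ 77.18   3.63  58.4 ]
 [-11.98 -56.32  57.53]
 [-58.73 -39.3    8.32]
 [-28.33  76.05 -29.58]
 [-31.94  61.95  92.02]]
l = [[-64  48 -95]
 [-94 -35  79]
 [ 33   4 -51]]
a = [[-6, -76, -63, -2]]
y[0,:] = [41, 39, 14]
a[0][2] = -63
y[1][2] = 3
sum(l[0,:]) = -111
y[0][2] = 14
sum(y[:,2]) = 92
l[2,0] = 33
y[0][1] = 39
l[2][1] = 4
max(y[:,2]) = 75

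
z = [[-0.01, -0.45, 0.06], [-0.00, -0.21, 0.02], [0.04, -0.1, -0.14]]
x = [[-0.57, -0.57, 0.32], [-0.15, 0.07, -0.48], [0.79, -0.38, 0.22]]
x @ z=[[0.02, 0.34, -0.09], [-0.02, 0.1, 0.06], [0.0, -0.3, 0.01]]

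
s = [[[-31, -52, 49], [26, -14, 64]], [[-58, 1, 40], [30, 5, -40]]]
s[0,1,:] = [26, -14, 64]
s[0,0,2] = 49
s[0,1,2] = 64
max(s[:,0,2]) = 49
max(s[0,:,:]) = 64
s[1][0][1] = 1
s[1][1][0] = 30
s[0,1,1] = -14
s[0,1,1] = -14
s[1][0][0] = -58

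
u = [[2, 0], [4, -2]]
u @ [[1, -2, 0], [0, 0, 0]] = [[2, -4, 0], [4, -8, 0]]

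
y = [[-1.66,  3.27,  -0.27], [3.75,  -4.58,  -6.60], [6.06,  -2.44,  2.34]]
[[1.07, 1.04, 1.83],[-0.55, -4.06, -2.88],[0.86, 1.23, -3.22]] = y@[[0.37, 0.23, -0.37], [0.51, 0.47, 0.37], [-0.06, 0.42, -0.03]]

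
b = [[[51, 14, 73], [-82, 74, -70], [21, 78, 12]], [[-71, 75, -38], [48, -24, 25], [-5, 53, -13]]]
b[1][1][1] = -24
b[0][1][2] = -70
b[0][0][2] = 73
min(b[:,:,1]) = -24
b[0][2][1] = 78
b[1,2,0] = -5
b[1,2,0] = -5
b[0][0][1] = 14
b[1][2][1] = 53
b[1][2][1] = 53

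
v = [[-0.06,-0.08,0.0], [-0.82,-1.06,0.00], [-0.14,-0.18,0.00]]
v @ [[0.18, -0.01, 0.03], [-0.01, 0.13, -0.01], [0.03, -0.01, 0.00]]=[[-0.01, -0.01, -0.00],[-0.14, -0.13, -0.01],[-0.02, -0.02, -0.0]]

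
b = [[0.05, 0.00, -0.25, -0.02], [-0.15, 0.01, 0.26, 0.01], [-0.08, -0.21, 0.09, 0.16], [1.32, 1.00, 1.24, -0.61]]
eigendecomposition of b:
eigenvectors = [[(-0.03+0j), 0.01+0.00j, 0.47+0.11j, (0.47-0.11j)],[0.04+0.00j, -0.59+0.00j, (-0.65+0j), -0.65-0.00j],[-0.17+0.00j, (0.07+0j), (-0.14-0.35j), -0.14+0.35j],[0.98+0.00j, -0.81+0.00j, -0.33-0.30j, (-0.33+0.3j)]]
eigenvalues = [(-0.82+0j), (-0+0j), (0.18+0.17j), (0.18-0.17j)]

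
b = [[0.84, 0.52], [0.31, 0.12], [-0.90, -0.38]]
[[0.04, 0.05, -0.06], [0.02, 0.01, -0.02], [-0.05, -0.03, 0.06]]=b @ [[0.05,-0.0,-0.07], [0.00,0.09,-0.0]]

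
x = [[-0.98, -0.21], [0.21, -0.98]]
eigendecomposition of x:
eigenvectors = [[(0.71+0j), (0.71-0j)],[-0.71j, 0.00+0.71j]]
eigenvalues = [(-0.98+0.21j), (-0.98-0.21j)]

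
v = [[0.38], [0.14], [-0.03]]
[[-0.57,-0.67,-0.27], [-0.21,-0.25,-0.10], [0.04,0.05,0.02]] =v@[[-1.49, -1.76, -0.72]]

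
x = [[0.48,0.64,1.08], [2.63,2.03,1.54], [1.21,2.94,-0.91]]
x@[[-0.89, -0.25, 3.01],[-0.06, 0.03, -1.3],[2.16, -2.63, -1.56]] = [[1.87, -2.94, -1.07], [0.86, -4.65, 2.87], [-3.22, 2.18, 1.24]]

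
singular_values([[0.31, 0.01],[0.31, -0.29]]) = [0.49, 0.19]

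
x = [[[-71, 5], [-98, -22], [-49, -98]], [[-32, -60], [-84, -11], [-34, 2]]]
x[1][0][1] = -60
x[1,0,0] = -32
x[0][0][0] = -71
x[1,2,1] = 2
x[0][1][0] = -98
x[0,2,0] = -49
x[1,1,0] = -84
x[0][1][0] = -98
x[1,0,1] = -60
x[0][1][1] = -22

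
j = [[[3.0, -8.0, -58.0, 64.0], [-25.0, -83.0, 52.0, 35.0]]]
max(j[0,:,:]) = 64.0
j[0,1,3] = 35.0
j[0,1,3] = 35.0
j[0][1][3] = 35.0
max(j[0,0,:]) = 64.0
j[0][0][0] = 3.0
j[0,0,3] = 64.0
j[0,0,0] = 3.0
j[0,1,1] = -83.0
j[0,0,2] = -58.0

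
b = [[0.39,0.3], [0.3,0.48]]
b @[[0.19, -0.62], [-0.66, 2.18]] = [[-0.12, 0.41], [-0.26, 0.86]]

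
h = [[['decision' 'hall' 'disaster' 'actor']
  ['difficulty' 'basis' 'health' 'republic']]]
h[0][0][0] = 'decision'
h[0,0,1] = 'hall'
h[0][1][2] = 'health'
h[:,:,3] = [['actor', 'republic']]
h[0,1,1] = 'basis'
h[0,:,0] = ['decision', 'difficulty']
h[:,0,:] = [['decision', 'hall', 'disaster', 'actor']]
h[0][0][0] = 'decision'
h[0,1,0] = 'difficulty'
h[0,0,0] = 'decision'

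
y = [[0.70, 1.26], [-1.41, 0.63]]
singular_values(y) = [1.57, 1.41]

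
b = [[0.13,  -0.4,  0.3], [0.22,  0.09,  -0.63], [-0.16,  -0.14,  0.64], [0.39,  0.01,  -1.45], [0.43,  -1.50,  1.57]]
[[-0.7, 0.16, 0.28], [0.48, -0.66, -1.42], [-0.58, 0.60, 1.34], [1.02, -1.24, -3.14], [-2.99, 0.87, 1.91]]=b@[[-0.71,-1.50,-1.39], [0.86,-0.54,0.20], [-0.89,0.45,1.79]]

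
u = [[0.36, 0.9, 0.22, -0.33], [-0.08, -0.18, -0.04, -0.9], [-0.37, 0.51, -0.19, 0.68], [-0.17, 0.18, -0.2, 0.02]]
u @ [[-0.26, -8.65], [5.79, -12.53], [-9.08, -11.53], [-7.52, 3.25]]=[[5.60, -18.00], [6.11, 0.48], [-0.34, 1.21], [2.75, 1.59]]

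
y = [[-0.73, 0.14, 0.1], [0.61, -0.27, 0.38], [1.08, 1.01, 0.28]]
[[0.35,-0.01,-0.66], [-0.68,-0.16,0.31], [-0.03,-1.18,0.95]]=y@[[-0.45, -0.22, 0.87], [0.63, -0.76, 0.14], [-0.63, -0.61, -0.48]]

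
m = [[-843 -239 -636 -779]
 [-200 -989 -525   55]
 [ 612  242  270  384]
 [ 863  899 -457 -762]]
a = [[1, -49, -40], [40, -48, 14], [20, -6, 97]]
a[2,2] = 97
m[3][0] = 863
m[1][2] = -525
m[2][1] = 242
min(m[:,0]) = -843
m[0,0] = -843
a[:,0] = [1, 40, 20]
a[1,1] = -48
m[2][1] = 242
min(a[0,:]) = -49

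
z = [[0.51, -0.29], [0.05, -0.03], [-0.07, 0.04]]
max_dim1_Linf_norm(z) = 0.51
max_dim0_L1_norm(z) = 0.63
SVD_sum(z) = [[0.51, -0.29],  [0.05, -0.03],  [-0.07, 0.04]] + [[0.00, 0.00], [-0.0, -0.00], [0.00, 0.00]]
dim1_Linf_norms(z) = [0.51, 0.05, 0.07]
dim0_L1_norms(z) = [0.63, 0.36]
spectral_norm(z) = 0.60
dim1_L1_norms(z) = [0.8, 0.08, 0.11]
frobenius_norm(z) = 0.60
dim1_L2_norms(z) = [0.59, 0.06, 0.08]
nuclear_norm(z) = 0.60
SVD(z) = [[-0.99,0.11], [-0.1,-0.99], [0.14,0.11]] @ diag([0.5950614557421184, 0.0013652435939585804]) @ [[-0.87, 0.49], [0.49, 0.87]]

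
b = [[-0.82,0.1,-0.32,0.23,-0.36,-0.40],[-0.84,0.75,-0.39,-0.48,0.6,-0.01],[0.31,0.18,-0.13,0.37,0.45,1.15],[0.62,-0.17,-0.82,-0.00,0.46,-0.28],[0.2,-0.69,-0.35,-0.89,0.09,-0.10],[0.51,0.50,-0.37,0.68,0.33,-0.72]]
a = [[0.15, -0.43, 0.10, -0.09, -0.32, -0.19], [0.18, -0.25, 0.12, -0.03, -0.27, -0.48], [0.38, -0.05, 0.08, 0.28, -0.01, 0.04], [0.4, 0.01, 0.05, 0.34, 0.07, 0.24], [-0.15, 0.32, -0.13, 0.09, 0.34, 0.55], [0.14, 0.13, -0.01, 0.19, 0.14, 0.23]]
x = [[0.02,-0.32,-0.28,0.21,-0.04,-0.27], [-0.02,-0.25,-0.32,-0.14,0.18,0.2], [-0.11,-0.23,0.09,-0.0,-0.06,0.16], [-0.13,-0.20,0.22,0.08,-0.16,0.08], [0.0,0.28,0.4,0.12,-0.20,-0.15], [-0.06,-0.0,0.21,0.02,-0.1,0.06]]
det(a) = 0.00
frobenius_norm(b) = 3.08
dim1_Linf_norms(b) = [0.82, 0.84, 1.15, 0.82, 0.89, 0.72]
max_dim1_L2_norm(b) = 1.42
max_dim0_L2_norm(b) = 1.47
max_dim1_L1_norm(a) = 1.58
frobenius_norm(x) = 1.09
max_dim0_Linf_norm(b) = 1.15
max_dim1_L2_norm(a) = 0.75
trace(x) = -0.20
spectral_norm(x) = 0.83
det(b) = 0.01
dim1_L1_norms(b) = [2.23, 3.07, 2.59, 2.35, 2.32, 3.11]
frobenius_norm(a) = 1.44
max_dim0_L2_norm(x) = 0.66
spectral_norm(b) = 1.62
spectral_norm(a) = 1.17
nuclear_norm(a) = 2.24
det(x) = -0.00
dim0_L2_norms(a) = [0.63, 0.61, 0.22, 0.5, 0.56, 0.83]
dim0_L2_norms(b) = [1.47, 1.17, 1.1, 1.29, 1.01, 1.45]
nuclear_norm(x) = 1.83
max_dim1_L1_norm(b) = 3.11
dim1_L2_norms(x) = [0.55, 0.51, 0.32, 0.38, 0.56, 0.25]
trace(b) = -0.83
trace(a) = 0.89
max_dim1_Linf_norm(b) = 1.15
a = x @ b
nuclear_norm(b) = 6.66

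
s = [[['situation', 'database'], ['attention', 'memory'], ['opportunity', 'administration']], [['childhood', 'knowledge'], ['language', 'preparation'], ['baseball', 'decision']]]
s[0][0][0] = 'situation'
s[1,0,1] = 'knowledge'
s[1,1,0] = 'language'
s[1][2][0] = 'baseball'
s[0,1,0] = 'attention'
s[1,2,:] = ['baseball', 'decision']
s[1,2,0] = 'baseball'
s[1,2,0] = 'baseball'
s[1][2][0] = 'baseball'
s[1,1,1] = 'preparation'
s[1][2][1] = 'decision'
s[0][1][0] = 'attention'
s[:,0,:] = [['situation', 'database'], ['childhood', 'knowledge']]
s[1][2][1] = 'decision'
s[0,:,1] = ['database', 'memory', 'administration']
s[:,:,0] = [['situation', 'attention', 'opportunity'], ['childhood', 'language', 'baseball']]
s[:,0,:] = [['situation', 'database'], ['childhood', 'knowledge']]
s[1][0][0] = 'childhood'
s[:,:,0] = [['situation', 'attention', 'opportunity'], ['childhood', 'language', 'baseball']]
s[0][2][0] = 'opportunity'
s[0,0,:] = ['situation', 'database']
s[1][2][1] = 'decision'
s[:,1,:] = [['attention', 'memory'], ['language', 'preparation']]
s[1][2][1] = 'decision'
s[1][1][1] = 'preparation'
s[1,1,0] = 'language'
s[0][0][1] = 'database'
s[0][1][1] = 'memory'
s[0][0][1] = 'database'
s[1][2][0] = 'baseball'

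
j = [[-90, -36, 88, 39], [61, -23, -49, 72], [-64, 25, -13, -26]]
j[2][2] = -13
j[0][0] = -90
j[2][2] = -13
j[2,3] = -26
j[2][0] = -64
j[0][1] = -36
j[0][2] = 88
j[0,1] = -36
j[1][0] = 61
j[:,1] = [-36, -23, 25]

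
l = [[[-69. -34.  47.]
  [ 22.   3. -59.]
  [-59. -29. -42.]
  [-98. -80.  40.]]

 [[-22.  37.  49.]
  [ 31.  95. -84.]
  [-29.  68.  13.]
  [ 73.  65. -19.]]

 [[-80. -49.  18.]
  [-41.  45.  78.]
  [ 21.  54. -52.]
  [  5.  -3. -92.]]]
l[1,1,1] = 95.0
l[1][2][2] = 13.0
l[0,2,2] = -42.0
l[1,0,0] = -22.0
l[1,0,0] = -22.0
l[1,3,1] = 65.0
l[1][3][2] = -19.0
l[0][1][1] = 3.0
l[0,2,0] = -59.0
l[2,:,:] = [[-80.0, -49.0, 18.0], [-41.0, 45.0, 78.0], [21.0, 54.0, -52.0], [5.0, -3.0, -92.0]]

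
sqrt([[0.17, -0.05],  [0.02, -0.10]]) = [[(0.41-0j), -0.08+0.06j],[0.03-0.02j, (-0.01+0.31j)]]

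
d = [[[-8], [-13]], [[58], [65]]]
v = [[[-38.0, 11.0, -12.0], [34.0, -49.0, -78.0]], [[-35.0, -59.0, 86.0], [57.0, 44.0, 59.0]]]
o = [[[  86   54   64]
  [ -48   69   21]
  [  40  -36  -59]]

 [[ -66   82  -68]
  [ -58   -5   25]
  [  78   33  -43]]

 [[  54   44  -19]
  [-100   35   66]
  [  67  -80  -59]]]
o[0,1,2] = 21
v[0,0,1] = 11.0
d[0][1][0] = -13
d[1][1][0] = 65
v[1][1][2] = 59.0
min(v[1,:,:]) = -59.0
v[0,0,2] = -12.0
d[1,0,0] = 58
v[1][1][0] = 57.0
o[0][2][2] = -59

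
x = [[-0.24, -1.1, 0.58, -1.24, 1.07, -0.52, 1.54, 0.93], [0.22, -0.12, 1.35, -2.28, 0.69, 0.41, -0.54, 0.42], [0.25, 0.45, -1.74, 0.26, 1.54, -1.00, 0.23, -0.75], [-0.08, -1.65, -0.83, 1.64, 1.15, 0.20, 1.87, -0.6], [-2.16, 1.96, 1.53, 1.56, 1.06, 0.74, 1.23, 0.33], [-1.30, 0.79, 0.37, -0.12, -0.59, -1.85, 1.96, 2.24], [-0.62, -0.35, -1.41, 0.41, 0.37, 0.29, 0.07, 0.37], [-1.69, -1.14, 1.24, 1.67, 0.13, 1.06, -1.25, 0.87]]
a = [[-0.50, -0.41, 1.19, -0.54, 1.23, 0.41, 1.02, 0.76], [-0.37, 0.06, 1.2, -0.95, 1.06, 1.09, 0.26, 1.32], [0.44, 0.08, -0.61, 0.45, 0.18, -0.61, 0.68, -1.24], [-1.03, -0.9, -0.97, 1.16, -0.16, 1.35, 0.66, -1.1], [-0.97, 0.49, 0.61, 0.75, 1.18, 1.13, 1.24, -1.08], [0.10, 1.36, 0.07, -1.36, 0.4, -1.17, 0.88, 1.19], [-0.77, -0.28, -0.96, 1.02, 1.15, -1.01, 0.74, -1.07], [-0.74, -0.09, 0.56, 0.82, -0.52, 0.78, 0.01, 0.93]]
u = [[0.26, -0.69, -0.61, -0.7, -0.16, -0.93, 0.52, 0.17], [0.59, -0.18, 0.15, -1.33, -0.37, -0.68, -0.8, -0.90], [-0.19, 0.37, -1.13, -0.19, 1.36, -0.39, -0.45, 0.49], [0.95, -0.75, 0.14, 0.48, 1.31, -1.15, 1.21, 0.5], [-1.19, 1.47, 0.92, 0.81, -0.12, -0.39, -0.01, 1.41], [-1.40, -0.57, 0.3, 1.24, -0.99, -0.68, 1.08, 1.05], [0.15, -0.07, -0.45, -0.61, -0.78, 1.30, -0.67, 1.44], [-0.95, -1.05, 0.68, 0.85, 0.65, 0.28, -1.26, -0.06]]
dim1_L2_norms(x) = [2.79, 2.86, 2.71, 3.37, 4.07, 3.89, 1.74, 3.46]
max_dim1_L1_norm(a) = 7.45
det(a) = 17.26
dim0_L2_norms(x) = [3.13, 3.17, 3.45, 3.86, 2.63, 2.58, 3.62, 2.83]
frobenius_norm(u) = 6.54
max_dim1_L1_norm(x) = 10.57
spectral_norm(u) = 3.74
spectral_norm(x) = 4.93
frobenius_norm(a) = 6.91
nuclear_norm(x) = 22.01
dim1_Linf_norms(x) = [1.54, 2.28, 1.74, 1.87, 2.16, 2.24, 1.41, 1.69]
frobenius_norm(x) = 9.02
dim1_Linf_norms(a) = [1.23, 1.32, 1.24, 1.35, 1.24, 1.36, 1.15, 0.93]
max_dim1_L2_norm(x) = 4.07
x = u + a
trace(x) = -0.31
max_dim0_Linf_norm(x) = 2.28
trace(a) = 1.79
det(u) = 26.01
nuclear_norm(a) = 15.90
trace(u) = -2.10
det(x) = 55.04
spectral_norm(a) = 4.37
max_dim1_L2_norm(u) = 2.76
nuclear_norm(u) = 16.45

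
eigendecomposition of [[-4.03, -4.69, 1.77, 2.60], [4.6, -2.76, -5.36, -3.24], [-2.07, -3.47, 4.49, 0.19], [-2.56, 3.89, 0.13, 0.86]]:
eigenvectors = [[0.21+0.00j, (-0.67+0j), -0.67-0.00j, 0.75+0.00j],[(-0.3+0j), 0.18+0.46j, (0.18-0.46j), (0.08+0j)],[0.85+0.00j, -0.19+0.11j, (-0.19-0.11j), 0.27+0.00j],[-0.38+0.00j, 0.03-0.51j, 0.03+0.51j, (0.6+0j)]]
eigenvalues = [(5.12+0j), (-2.37+4.88j), (-2.37-4.88j), (-1.81+0j)]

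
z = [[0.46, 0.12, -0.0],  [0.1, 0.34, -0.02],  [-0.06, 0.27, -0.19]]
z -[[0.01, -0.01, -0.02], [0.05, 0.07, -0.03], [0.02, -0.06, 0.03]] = [[0.45, 0.13, 0.02], [0.05, 0.27, 0.01], [-0.08, 0.33, -0.22]]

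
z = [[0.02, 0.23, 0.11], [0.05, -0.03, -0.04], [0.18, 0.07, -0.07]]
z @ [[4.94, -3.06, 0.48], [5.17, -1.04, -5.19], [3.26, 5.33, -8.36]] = [[1.65, 0.29, -2.1], [-0.04, -0.34, 0.51], [1.02, -1.0, 0.31]]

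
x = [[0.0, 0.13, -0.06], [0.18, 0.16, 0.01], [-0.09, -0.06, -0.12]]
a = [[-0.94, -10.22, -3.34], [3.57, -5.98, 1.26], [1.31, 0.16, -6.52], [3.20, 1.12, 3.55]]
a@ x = [[-1.54,-1.56,0.35], [-1.19,-0.57,-0.43], [0.62,0.59,0.71], [-0.12,0.38,-0.61]]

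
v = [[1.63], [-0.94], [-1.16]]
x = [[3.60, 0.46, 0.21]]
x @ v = [[5.19]]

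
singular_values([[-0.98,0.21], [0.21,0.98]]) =[1.0, 1.0]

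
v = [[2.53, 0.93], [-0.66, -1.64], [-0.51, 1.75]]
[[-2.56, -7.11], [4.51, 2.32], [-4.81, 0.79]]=v @ [[0.0, -2.69],[-2.75, -0.33]]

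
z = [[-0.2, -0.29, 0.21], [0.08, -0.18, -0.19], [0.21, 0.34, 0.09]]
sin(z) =[[-0.20, -0.28, 0.21], [0.08, -0.19, -0.19], [0.21, 0.34, 0.09]]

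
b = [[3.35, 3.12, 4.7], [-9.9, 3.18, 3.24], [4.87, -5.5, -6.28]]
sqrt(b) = [[2.5, 1.68, 2.22], [-0.78, 5.31, 5.24], [-0.73, -4.52, -4.36]]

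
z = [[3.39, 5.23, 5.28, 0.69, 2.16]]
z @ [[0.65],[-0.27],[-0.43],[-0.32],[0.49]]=[[-0.64]]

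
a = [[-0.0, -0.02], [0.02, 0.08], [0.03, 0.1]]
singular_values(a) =[0.13, 0.01]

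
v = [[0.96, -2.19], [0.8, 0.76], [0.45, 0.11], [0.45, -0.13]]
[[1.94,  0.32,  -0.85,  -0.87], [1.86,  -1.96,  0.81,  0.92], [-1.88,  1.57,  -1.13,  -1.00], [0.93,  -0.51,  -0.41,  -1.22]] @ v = [[1.34, -3.99], [1.0, -5.59], [-1.51, 5.32], [-0.25, -2.31]]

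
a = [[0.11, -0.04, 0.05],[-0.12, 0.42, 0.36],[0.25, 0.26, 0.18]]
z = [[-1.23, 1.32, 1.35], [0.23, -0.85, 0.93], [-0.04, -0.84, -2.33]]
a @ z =[[-0.15, 0.14, -0.01], [0.23, -0.82, -0.61], [-0.25, -0.04, 0.16]]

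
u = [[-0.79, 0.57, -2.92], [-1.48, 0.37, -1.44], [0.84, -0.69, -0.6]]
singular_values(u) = [3.62, 1.47, 0.44]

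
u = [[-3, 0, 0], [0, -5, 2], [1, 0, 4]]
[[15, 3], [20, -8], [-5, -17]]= u @ [[-5, -1], [-4, 0], [0, -4]]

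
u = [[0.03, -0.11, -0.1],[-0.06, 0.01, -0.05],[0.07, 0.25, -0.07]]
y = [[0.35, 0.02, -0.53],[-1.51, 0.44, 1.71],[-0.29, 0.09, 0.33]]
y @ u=[[-0.03,-0.17,0.00], [0.05,0.6,0.01], [0.01,0.12,0.0]]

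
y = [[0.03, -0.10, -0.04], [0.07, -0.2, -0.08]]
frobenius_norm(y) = 0.25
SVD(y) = [[-0.44, -0.9], [-0.90, 0.44]] @ diag([0.2525506147238241, 0.004264622212876775]) @ [[-0.3, 0.89, 0.35], [0.95, 0.28, 0.11]]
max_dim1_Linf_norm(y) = 0.2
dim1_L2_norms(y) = [0.11, 0.23]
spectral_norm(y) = 0.25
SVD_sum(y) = [[0.03, -0.10, -0.04], [0.07, -0.20, -0.08]] + [[-0.0,-0.00,-0.00], [0.00,0.0,0.00]]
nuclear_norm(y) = 0.26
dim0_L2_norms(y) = [0.08, 0.22, 0.09]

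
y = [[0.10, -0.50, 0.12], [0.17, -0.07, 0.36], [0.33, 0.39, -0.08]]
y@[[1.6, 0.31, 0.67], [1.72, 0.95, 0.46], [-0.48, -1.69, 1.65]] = [[-0.76, -0.65, 0.03], [-0.02, -0.62, 0.68], [1.24, 0.61, 0.27]]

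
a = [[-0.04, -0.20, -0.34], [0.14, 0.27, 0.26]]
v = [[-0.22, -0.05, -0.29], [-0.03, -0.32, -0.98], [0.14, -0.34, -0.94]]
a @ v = [[-0.03,0.18,0.53], [-0.0,-0.18,-0.55]]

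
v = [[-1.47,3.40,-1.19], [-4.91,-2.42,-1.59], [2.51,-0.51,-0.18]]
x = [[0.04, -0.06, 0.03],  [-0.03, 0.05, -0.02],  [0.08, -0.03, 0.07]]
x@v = [[0.31,0.27,0.04], [-0.25,-0.21,-0.04], [0.21,0.31,-0.06]]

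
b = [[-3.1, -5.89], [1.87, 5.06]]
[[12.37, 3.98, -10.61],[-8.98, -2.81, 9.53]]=b @[[-2.07,-0.77,-0.53], [-1.01,-0.27,2.08]]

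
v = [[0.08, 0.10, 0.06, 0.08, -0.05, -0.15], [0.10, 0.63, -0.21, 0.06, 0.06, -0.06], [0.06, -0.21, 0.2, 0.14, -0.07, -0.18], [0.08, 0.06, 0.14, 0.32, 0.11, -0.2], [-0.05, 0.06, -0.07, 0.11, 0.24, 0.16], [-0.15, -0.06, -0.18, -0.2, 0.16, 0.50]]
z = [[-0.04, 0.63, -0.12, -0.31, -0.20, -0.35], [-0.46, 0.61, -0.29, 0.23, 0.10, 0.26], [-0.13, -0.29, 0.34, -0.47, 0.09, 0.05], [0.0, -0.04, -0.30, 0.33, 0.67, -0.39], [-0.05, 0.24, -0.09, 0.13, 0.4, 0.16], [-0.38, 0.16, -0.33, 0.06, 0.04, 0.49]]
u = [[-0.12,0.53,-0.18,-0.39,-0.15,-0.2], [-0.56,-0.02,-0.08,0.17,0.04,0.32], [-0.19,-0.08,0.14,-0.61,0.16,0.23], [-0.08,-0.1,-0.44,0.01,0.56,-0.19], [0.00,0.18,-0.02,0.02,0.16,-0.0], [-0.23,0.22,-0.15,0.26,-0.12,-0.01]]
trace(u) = 0.16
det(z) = -0.02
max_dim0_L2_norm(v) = 0.68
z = v + u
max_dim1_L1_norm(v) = 1.25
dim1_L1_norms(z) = [1.65, 1.95, 1.37, 1.73, 1.07, 1.46]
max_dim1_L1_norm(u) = 1.57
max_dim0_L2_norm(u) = 0.79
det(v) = -0.00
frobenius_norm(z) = 1.87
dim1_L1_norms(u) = [1.57, 1.19, 1.41, 1.38, 0.38, 0.99]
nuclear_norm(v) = 1.99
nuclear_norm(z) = 4.00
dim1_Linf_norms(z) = [0.63, 0.61, 0.47, 0.67, 0.4, 0.49]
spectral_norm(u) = 0.81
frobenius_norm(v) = 1.15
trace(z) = 2.13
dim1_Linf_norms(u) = [0.53, 0.56, 0.61, 0.56, 0.18, 0.26]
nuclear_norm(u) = 3.22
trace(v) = 1.97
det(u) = 0.00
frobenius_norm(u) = 1.53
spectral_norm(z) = 1.23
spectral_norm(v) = 0.80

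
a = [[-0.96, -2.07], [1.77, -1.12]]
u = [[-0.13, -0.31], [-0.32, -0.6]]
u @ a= [[-0.42, 0.62],[-0.75, 1.33]]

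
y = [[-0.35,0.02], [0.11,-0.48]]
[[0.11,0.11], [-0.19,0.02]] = y @ [[-0.31,-0.33], [0.32,-0.12]]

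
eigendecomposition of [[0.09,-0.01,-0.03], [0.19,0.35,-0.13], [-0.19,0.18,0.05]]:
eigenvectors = [[(0.35+0j), (-0.06+0.13j), -0.06-0.13j], [0.15+0.00j, 0.73+0.00j, 0.73-0.00j], [0.92+0.00j, 0.52-0.42j, 0.52+0.42j]]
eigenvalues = [(0.01+0j), (0.24+0.11j), (0.24-0.11j)]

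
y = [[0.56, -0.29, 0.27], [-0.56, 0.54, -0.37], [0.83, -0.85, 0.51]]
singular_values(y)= [1.69, 0.18, 0.03]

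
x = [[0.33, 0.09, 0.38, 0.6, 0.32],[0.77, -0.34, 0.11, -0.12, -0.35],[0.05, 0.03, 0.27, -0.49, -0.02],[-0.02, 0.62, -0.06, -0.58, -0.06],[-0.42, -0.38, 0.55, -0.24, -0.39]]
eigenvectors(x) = [[(-0.28-0.38j),-0.28+0.38j,(0.35+0.26j),(0.35-0.26j),(0.24+0j)], [-0.47-0.23j,(-0.47+0.23j),-0.03-0.52j,-0.03+0.52j,0.09+0.00j], [(0.23-0.23j),0.23+0.23j,-0.27-0.17j,(-0.27+0.17j),(-0.31+0j)], [-0.31-0.05j,(-0.31+0.05j),(-0.61+0j),(-0.61-0j),(-0.58+0j)], [0.55+0.00j,0.55-0.00j,(0.07+0.23j),(0.07-0.23j),0.71+0.00j]]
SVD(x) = [[-0.63,0.01,0.03,0.77,0.12], [-0.17,-0.66,-0.69,-0.14,0.18], [0.35,-0.19,-0.19,0.43,-0.79], [0.55,0.36,-0.44,0.39,0.47], [0.39,-0.63,0.54,0.25,0.33]] @ diag([1.1327110176227035, 0.9997955453229512, 0.8792359309983632, 0.6004235846033635, 0.20811130387850288]) @ [[-0.44, 0.18, 0.01, -0.83, -0.29], [-0.26, 0.68, -0.49, 0.12, 0.46], [-0.85, -0.28, 0.24, 0.36, 0.08], [0.1, 0.46, 0.84, -0.03, 0.27], [-0.05, 0.46, 0.02, 0.4, -0.79]]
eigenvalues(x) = [(0.52+0.24j), (0.52-0.24j), (-0.56+0.54j), (-0.56-0.54j), (-0.63+0j)]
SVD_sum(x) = [[0.31, -0.13, -0.01, 0.59, 0.21], [0.09, -0.04, -0.00, 0.16, 0.06], [-0.18, 0.07, 0.01, -0.33, -0.12], [-0.27, 0.11, 0.01, -0.51, -0.18], [-0.19, 0.08, 0.01, -0.36, -0.13]] + [[-0.00, 0.0, -0.0, 0.0, 0.0], [0.18, -0.45, 0.32, -0.08, -0.31], [0.05, -0.13, 0.09, -0.02, -0.09], [-0.1, 0.25, -0.18, 0.04, 0.17], [0.16, -0.43, 0.30, -0.07, -0.29]] + [[-0.02, -0.01, 0.01, 0.01, 0.0], [0.52, 0.17, -0.14, -0.22, -0.05], [0.14, 0.05, -0.04, -0.06, -0.01], [0.33, 0.11, -0.09, -0.14, -0.03], [-0.40, -0.13, 0.11, 0.17, 0.04]] + [[0.04,  0.21,  0.39,  -0.01,  0.13], [-0.01,  -0.04,  -0.07,  0.0,  -0.02], [0.02,  0.12,  0.21,  -0.01,  0.07], [0.02,  0.11,  0.20,  -0.01,  0.06], [0.01,  0.07,  0.13,  -0.00,  0.04]] + [[-0.0, 0.01, 0.00, 0.01, -0.02], [-0.00, 0.02, 0.00, 0.01, -0.03], [0.01, -0.08, -0.0, -0.07, 0.13], [-0.0, 0.05, 0.00, 0.04, -0.08], [-0.0, 0.03, 0.00, 0.03, -0.05]]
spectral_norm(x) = 1.13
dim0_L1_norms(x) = [1.59, 1.46, 1.37, 2.03, 1.14]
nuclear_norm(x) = 3.82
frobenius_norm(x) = 1.86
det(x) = -0.12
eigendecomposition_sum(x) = [[0.20+0.01j, 0.05+0.06j, 0.18-0.22j, 0.03+0.10j, (0.03-0.03j)], [(0.2-0.09j), 0.08+0.04j, 0.07-0.31j, 0.08+0.08j, (0.02-0.05j)], [(0.01+0.14j), -0.04+0.04j, (0.17+0.1j), -0.06+0.03j, (0.03+0.02j)], [0.10-0.09j, (0.05+0j), -0.02-0.19j, 0.06+0.03j, -0.03j], [(-0.15+0.18j), (-0.1+0.01j), (0.08+0.33j), -0.11-0.04j, 0.00+0.05j]] + [[0.20-0.01j, 0.05-0.06j, (0.18+0.22j), (0.03-0.1j), 0.03+0.03j], [(0.2+0.09j), (0.08-0.04j), 0.07+0.31j, (0.08-0.08j), 0.02+0.05j], [(0.01-0.14j), (-0.04-0.04j), 0.17-0.10j, (-0.06-0.03j), 0.03-0.02j], [0.10+0.09j, 0.05-0.00j, (-0.02+0.19j), (0.06-0.03j), 0.00+0.03j], [-0.15-0.18j, -0.10-0.01j, (0.08-0.33j), -0.11+0.04j, 0.00-0.05j]] + [[(-0.04+0.17j), (0.06-0.2j), -0.06-0.09j, (0.3+0.11j), (0.23+0.02j)], [0.18-0.10j, (-0.23+0.1j), (-0.04+0.12j), -0.13-0.36j, (-0.15-0.22j)], [0.02-0.13j, (-0.03+0.15j), 0.05+0.06j, (-0.23-0.06j), -0.17-0.00j], [-0.10-0.22j, (0.1+0.27j), 0.14+0.06j, -0.43+0.12j, -0.27+0.17j], [(-0.07+0.06j), (0.09-0.07j), (0.01-0.06j), (0.1+0.15j), (0.09+0.08j)]] + [[(-0.04-0.17j), 0.06+0.20j, -0.06+0.09j, 0.30-0.11j, (0.23-0.02j)], [0.18+0.10j, -0.23-0.10j, -0.04-0.12j, (-0.13+0.36j), -0.15+0.22j], [0.02+0.13j, -0.03-0.15j, (0.05-0.06j), (-0.23+0.06j), (-0.17+0j)], [-0.10+0.22j, 0.10-0.27j, (0.14-0.06j), -0.43-0.12j, (-0.27-0.17j)], [(-0.07-0.06j), 0.09+0.07j, 0.01+0.06j, (0.1-0.15j), (0.09-0.08j)]] + [[0.01-0.00j,-0.13+0.00j,0.13+0.00j,-0.07+0.00j,(-0.2+0j)], [0.00-0.00j,-0.05+0.00j,0.05+0.00j,(-0.03+0j),(-0.08+0j)], [(-0.01+0j),(0.17-0j),(-0.17-0j),0.09-0.00j,(0.26-0j)], [-0.02+0.00j,(0.31-0j),-0.31-0.00j,(0.17-0j),0.48-0.00j], [(0.02-0j),(-0.37+0j),(0.38+0j),-0.20+0.00j,-0.59+0.00j]]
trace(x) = -0.71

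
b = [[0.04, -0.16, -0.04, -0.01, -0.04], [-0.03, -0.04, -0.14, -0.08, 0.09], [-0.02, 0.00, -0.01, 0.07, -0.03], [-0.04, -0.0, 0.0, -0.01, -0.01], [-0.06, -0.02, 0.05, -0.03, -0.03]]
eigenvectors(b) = [[(0.81+0j), 0.45-0.30j, 0.45+0.30j, (0.12+0.4j), 0.12-0.40j],[-0.05+0.00j, (0.07-0.31j), 0.07+0.31j, 0.40+0.08j, 0.40-0.08j],[-0.24+0.00j, (0.09-0.04j), 0.09+0.04j, -0.39-0.14j, -0.39+0.14j],[(-0.29+0j), (0.35-0.01j), 0.35+0.01j, (-0.27-0.18j), (-0.27+0.18j)],[(-0.44+0j), 0.68+0.00j, (0.68-0j), (-0.62+0j), -0.62-0.00j]]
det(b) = 0.00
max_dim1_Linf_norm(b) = 0.16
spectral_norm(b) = 0.21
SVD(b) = [[-0.52, 0.85, 0.02, -0.05, -0.07],[-0.84, -0.49, -0.08, 0.2, 0.13],[0.14, 0.16, 0.28, 0.91, 0.22],[0.0, -0.04, -0.36, 0.33, -0.87],[0.11, 0.13, -0.89, 0.13, 0.41]] @ diag([0.20793896817764115, 0.16134196061695247, 0.096084252039257, 0.0704352839942005, 0.006069970033577303]) @ [[-0.02, 0.55, 0.68, 0.38, -0.30], [0.24, -0.74, 0.24, 0.23, -0.53], [0.68, 0.18, -0.38, 0.58, 0.14], [-0.68, -0.03, -0.41, 0.58, -0.20], [-0.15, -0.35, 0.40, 0.36, 0.75]]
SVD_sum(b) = [[0.0,-0.06,-0.07,-0.04,0.03], [0.00,-0.1,-0.12,-0.07,0.05], [-0.0,0.02,0.02,0.01,-0.01], [-0.00,0.0,0.0,0.0,-0.0], [-0.0,0.01,0.02,0.01,-0.01]] + [[0.03, -0.1, 0.03, 0.03, -0.07], [-0.02, 0.06, -0.02, -0.02, 0.04], [0.01, -0.02, 0.01, 0.01, -0.01], [-0.0, 0.00, -0.0, -0.0, 0.00], [0.01, -0.02, 0.01, 0.0, -0.01]] + [[0.00, 0.00, -0.00, 0.00, 0.0], [-0.01, -0.00, 0.00, -0.0, -0.00], [0.02, 0.00, -0.01, 0.02, 0.00], [-0.02, -0.01, 0.01, -0.02, -0.0], [-0.06, -0.02, 0.03, -0.05, -0.01]] + [[0.0, 0.00, 0.0, -0.0, 0.00], [-0.01, -0.0, -0.01, 0.01, -0.0], [-0.04, -0.0, -0.03, 0.04, -0.01], [-0.02, -0.00, -0.01, 0.01, -0.0], [-0.01, -0.0, -0.0, 0.01, -0.00]] + [[0.00, 0.00, -0.00, -0.0, -0.00], [-0.00, -0.00, 0.0, 0.0, 0.0], [-0.00, -0.0, 0.00, 0.00, 0.00], [0.00, 0.0, -0.0, -0.00, -0.00], [-0.00, -0.00, 0.0, 0.0, 0.00]]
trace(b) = -0.05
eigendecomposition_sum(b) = [[(0.07-0j), -0.08-0.00j, (0.03-0j), (0.11+0j), (-0.1+0j)], [(-0+0j), 0.01+0.00j, (-0+0j), (-0.01-0j), (0.01-0j)], [-0.02+0.00j, 0.02+0.00j, -0.01+0.00j, (-0.03-0j), (0.03-0j)], [(-0.03+0j), 0.03+0.00j, (-0.01+0j), (-0.04-0j), (0.04-0j)], [(-0.04+0j), (0.04+0j), (-0.02+0j), -0.06-0.00j, 0.05-0.00j]] + [[-0.02-0.00j, (-0.04-0.03j), (-0.05-0.1j), (-0.02+0.06j), (0.01+0.02j)], [-0.01+0.01j, -0.03+0.00j, (-0.06-0.02j), (0.02+0.03j), (0.01+0j)], [-0.00-0.00j, -0.01-0.01j, (-0.01-0.02j), -0.00+0.01j, 0.00+0.00j], [(-0.01-0.01j), -0.01-0.03j, (0.01-0.07j), (-0.03+0.03j), 0.00+0.01j], [-0.02-0.01j, (-0.02-0.06j), (0.01-0.13j), (-0.06+0.05j), 0.02j]] + [[(-0.02+0j), (-0.04+0.03j), (-0.05+0.1j), -0.02-0.06j, 0.01-0.02j],[(-0.01-0.01j), (-0.03-0j), (-0.06+0.02j), 0.02-0.03j, (0.01-0j)],[(-0+0j), -0.01+0.01j, (-0.01+0.02j), (-0-0.01j), -0j],[-0.01+0.01j, -0.01+0.03j, (0.01+0.07j), -0.03-0.03j, 0.00-0.01j],[-0.02+0.01j, (-0.02+0.06j), 0.01+0.13j, -0.06-0.05j, -0.02j]] + [[-0.01j,(-0+0.01j),0.02-0.02j,-0.04-0.04j,0.02+0.02j], [-0.00-0.00j,0.01+0.01j,(-0.01-0.02j),-0.05+0.02j,0.03-0.01j], [0j,-0.01-0.01j,(0.01+0.02j),(0.06-0.01j),-0.03+0.00j], [0j,(-0-0.01j),-0.00+0.02j,(0.04+0j),-0.02-0.00j], [0.01+0.00j,-0.01-0.01j,0.02+0.03j,(0.07-0.04j),-0.04+0.02j]] + [[0.00+0.01j, -0.00-0.01j, (0.02+0.02j), (-0.04+0.04j), 0.02-0.02j], [-0.00+0.00j, (0.01-0.01j), -0.01+0.02j, (-0.05-0.02j), 0.03+0.01j], [-0j, (-0.01+0.01j), (0.01-0.02j), (0.06+0.01j), (-0.03-0j)], [0.00-0.00j, -0.00+0.01j, (-0-0.02j), 0.04-0.00j, (-0.02+0j)], [(0.01-0j), -0.01+0.01j, (0.02-0.03j), 0.07+0.04j, -0.04-0.02j]]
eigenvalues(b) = [(0.09+0j), (-0.08+0.03j), (-0.08-0.03j), (0.01+0.04j), (0.01-0.04j)]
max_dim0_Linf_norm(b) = 0.16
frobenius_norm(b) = 0.29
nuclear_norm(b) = 0.54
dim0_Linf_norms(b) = [0.06, 0.16, 0.14, 0.08, 0.09]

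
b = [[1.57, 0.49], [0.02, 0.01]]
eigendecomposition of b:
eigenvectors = [[1.0, -0.30], [0.01, 0.95]]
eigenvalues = [1.58, 0.0]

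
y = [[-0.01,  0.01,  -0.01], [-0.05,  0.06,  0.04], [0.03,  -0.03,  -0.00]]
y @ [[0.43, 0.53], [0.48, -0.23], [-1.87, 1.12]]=[[0.02, -0.02], [-0.07, 0.0], [-0.00, 0.02]]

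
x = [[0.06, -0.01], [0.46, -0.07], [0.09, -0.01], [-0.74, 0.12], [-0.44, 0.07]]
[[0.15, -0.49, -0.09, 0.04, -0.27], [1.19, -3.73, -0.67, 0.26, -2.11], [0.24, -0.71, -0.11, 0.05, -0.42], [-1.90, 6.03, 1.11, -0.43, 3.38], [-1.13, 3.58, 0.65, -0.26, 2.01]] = x @ [[2.81, -7.41, -0.77, 0.36, -4.79], [1.50, 4.53, 4.49, -1.38, -1.33]]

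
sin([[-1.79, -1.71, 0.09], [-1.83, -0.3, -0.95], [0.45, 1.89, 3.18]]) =[[0.10, -0.7, -0.22], [-0.67, 0.94, 0.26], [0.43, -0.37, 0.47]]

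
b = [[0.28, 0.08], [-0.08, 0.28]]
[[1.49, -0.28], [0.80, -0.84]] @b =[[0.44, 0.04], [0.29, -0.17]]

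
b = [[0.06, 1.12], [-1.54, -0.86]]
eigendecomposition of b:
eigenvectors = [[-0.23-0.61j, (-0.23+0.61j)], [(0.76+0j), 0.76-0.00j]]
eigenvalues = [(-0.4+1.23j), (-0.4-1.23j)]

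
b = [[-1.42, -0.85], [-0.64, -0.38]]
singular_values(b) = [1.81, 0.0]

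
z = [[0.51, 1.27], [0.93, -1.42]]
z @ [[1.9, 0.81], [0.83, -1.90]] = [[2.02, -2.0], [0.59, 3.45]]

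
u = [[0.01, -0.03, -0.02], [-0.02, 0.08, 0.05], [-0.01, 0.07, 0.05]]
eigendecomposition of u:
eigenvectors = [[(-0.28+0j),-0.03+0.18j,-0.03-0.18j], [0.72+0.00j,(-0.55+0.04j),(-0.55-0.04j)], [0.64+0.00j,0.82+0.00j,0.82-0.00j]]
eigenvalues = [(0.13+0j), 0j, -0j]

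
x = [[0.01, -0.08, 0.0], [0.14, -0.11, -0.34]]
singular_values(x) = [0.38, 0.08]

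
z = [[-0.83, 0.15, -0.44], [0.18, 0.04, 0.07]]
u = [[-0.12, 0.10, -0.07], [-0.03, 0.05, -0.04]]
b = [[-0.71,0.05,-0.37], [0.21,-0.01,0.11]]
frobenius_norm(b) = 0.84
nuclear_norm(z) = 1.04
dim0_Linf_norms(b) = [0.71, 0.05, 0.37]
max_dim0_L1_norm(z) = 1.01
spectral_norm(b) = 0.84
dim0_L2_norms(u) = [0.12, 0.11, 0.08]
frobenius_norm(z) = 0.97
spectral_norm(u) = 0.18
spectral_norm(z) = 0.97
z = u + b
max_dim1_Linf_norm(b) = 0.71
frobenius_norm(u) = 0.19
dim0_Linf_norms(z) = [0.83, 0.15, 0.44]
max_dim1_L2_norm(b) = 0.8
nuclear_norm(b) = 0.84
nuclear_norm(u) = 0.21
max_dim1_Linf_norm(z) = 0.83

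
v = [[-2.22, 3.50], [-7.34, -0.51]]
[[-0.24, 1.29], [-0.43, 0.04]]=v @ [[0.06, -0.03], [-0.03, 0.35]]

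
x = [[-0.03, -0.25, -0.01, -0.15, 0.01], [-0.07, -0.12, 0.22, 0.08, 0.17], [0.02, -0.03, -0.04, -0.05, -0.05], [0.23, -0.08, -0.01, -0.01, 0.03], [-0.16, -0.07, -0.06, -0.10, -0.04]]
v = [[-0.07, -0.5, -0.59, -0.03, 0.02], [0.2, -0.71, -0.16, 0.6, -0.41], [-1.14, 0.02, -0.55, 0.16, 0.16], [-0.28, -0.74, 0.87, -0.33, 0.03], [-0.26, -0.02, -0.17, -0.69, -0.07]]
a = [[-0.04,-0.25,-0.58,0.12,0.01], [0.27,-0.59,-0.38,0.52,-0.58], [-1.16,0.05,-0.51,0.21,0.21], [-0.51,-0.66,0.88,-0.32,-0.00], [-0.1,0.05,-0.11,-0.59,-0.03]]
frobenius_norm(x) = 0.55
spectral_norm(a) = 1.38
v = a + x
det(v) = 0.38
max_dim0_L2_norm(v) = 1.22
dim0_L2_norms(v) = [1.22, 1.14, 1.21, 0.99, 0.45]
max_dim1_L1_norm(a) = 2.37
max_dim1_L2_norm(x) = 0.32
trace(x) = -0.24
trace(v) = -1.73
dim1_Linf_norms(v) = [0.59, 0.71, 1.14, 0.87, 0.69]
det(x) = 0.00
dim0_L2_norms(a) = [1.3, 0.92, 1.24, 0.88, 0.62]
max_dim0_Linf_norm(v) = 1.14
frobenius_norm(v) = 2.33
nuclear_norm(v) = 4.78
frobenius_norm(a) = 2.29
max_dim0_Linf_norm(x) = 0.25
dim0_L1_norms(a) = [2.08, 1.6, 2.46, 1.76, 0.83]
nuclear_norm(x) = 0.97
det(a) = 0.27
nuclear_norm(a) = 4.60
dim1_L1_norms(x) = [0.45, 0.66, 0.19, 0.36, 0.43]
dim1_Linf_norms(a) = [0.58, 0.59, 1.16, 0.88, 0.59]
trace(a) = -1.49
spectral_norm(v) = 1.40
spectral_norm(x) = 0.35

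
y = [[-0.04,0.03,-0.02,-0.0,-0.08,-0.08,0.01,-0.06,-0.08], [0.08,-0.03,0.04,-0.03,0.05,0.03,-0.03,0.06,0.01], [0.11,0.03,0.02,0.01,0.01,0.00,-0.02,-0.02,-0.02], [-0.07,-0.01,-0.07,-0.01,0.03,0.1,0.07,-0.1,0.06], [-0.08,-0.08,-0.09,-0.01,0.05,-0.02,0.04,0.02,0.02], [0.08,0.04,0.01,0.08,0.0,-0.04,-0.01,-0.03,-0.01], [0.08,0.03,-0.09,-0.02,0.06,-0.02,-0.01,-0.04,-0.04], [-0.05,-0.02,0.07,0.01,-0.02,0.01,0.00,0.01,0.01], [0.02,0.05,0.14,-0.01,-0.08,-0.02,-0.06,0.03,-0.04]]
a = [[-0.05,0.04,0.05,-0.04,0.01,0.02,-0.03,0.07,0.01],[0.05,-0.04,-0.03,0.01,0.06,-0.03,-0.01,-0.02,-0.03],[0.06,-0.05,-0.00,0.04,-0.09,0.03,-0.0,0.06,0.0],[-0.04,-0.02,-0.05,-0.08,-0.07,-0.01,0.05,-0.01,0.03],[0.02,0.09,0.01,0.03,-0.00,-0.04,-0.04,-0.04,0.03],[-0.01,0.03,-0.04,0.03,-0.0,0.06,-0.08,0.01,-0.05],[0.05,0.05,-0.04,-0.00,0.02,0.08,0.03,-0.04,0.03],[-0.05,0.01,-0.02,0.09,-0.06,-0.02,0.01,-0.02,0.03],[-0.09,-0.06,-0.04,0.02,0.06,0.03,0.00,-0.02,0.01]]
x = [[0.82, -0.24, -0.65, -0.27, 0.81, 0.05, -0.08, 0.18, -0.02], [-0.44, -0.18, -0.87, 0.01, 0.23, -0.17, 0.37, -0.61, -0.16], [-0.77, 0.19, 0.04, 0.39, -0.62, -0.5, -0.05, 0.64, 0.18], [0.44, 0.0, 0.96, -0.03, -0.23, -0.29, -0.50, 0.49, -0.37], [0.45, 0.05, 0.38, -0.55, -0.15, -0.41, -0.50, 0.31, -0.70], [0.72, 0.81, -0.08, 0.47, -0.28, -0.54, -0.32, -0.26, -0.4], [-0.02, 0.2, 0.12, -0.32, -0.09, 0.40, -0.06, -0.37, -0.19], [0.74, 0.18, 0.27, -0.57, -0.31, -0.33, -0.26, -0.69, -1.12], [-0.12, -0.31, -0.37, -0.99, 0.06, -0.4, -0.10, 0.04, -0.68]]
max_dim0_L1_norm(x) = 4.52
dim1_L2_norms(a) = [0.12, 0.1, 0.14, 0.14, 0.12, 0.13, 0.13, 0.13, 0.14]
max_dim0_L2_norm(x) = 1.71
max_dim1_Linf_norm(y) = 0.14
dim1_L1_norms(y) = [0.4, 0.36, 0.24, 0.52, 0.41, 0.3, 0.39, 0.2, 0.45]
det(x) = -0.00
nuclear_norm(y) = 1.02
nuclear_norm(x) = 9.38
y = a @ x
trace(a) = -0.09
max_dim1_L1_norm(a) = 0.36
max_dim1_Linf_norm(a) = 0.09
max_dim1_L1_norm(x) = 4.47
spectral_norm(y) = 0.30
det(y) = 0.00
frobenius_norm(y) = 0.46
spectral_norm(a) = 0.17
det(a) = -0.00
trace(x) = -1.47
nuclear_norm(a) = 1.05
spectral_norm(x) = 2.53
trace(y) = -0.09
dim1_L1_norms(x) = [3.12, 3.04, 3.38, 3.31, 3.5, 3.88, 1.77, 4.47, 3.07]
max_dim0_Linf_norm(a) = 0.09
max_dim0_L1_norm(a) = 0.42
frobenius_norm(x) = 4.05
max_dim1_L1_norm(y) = 0.52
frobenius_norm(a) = 0.39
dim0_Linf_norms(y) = [0.11, 0.08, 0.14, 0.08, 0.08, 0.1, 0.07, 0.1, 0.08]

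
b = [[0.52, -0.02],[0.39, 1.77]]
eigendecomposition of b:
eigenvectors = [[-0.95, 0.02], [0.3, -1.0]]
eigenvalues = [0.53, 1.76]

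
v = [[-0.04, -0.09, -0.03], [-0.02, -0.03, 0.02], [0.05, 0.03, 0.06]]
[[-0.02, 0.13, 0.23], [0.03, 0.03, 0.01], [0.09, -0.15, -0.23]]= v @ [[0.45,-1.95,-0.83], [-0.45,-0.29,-1.3], [1.39,-0.77,-2.51]]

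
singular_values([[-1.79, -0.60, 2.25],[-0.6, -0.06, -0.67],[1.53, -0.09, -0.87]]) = [3.36, 1.07, 0.35]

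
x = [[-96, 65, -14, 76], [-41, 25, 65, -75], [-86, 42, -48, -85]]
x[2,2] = -48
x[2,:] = [-86, 42, -48, -85]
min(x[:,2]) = -48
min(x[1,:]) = -75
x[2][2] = -48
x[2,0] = -86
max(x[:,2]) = 65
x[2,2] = -48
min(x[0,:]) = -96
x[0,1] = 65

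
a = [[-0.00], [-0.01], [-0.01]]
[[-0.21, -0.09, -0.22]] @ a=[[0.0]]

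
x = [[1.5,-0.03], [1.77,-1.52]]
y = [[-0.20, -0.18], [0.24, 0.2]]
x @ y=[[-0.31,-0.28], [-0.72,-0.62]]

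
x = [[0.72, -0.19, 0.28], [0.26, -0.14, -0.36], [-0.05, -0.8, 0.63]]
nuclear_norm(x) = 2.21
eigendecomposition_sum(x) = [[(-0-0j),(0.01-0j),0j], [0.07+0.00j,-0.32+0.00j,(-0.13-0j)], [(0.05+0j),-0.24+0.00j,-0.10-0.00j]] + [[0.36+0.27j,-0.10+0.35j,0.14-0.45j], [0.10-0.08j,(0.09+0.05j),(-0.12-0.06j)], [-0.05+0.35j,-0.28+0.07j,0.36-0.08j]] + [[(0.36-0.27j), -0.10-0.35j, (0.14+0.45j)],[(0.1+0.08j), 0.09-0.05j, (-0.12+0.06j)],[-0.05-0.35j, (-0.28-0.07j), 0.36+0.08j]]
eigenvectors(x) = [[0.02+0.00j,  (0.77+0j),  0.77-0.00j], [(-0.8+0j),  (0.05-0.21j),  (0.05+0.21j)], [-0.61+0.00j,  (0.29+0.53j),  (0.29-0.53j)]]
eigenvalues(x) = [(-0.42+0j), (0.81+0.24j), (0.81-0.24j)]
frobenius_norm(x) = 1.37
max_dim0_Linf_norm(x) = 0.8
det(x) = -0.30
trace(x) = 1.21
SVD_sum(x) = [[0.12, -0.35, 0.32], [-0.02, 0.05, -0.05], [0.23, -0.70, 0.63]] + [[0.59, 0.08, -0.13], [0.3, 0.04, -0.07], [-0.28, -0.04, 0.06]] + [[0.01, 0.09, 0.10],[-0.03, -0.23, -0.25],[-0.01, -0.06, -0.07]]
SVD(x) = [[-0.45,-0.82,-0.35], [0.06,-0.42,0.9], [-0.89,0.38,0.24]] @ diag([1.0937010080786809, 0.7443528979862498, 0.3726350334941002]) @ [[-0.24, 0.72, -0.65], [-0.97, -0.12, 0.22], [-0.08, -0.68, -0.73]]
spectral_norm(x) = 1.09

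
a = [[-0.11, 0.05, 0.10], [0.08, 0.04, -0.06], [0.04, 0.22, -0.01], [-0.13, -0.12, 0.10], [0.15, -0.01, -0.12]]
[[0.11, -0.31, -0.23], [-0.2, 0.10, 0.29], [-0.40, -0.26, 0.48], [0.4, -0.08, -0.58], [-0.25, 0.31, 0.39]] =a@[[-2.03, 0.62, 1.16], [-1.48, -1.39, 1.89], [-0.37, -1.7, -1.98]]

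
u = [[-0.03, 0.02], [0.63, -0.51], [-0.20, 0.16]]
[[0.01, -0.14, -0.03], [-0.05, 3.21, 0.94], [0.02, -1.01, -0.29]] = u @ [[-0.87, 2.90, -0.57], [-0.98, -2.71, -2.54]]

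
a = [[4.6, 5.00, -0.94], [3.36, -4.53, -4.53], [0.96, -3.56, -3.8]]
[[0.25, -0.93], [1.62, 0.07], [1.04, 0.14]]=a@[[0.16,-0.06], [-0.12,-0.12], [-0.12,0.06]]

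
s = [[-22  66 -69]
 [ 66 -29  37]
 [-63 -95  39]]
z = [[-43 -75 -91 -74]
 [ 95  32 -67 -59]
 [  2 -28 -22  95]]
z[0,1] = -75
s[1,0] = 66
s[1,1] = -29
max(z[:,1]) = 32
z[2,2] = -22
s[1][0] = 66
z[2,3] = 95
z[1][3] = -59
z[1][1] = 32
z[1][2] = -67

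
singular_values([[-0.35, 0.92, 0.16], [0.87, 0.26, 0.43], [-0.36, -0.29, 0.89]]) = [1.01, 1.0, 1.0]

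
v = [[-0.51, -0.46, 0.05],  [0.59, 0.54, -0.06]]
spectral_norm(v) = 1.06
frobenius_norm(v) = 1.06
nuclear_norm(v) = 1.06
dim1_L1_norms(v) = [1.02, 1.19]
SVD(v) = [[-0.65, 0.76], [0.76, 0.65]] @ diag([1.0571112889302183, 0.003965200662334133]) @ [[0.74, 0.67, -0.07], [-0.66, 0.69, -0.29]]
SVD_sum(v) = [[-0.51, -0.46, 0.05], [0.59, 0.54, -0.06]] + [[-0.00, 0.00, -0.00], [-0.0, 0.00, -0.00]]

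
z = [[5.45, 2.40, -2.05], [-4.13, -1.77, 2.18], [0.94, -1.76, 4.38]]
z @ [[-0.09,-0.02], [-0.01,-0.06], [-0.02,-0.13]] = [[-0.47,  0.01], [0.35,  -0.09], [-0.15,  -0.48]]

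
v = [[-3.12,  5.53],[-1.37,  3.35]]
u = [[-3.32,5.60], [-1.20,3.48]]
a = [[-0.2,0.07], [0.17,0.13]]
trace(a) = -0.07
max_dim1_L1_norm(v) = 8.65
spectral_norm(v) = 7.30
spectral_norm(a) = 0.27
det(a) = -0.04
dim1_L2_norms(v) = [6.35, 3.62]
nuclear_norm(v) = 7.69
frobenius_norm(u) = 7.48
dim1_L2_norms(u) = [6.51, 3.68]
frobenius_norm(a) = 0.30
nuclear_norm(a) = 0.41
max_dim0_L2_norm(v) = 6.47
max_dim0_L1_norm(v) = 8.88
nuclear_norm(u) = 8.10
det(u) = -4.83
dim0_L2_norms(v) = [3.41, 6.47]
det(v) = -2.88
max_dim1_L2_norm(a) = 0.21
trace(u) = 0.16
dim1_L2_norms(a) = [0.21, 0.21]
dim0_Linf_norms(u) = [3.32, 5.6]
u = v + a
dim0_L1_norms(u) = [4.52, 9.08]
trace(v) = 0.23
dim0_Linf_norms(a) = [0.2, 0.13]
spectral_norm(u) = 7.45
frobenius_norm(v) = 7.31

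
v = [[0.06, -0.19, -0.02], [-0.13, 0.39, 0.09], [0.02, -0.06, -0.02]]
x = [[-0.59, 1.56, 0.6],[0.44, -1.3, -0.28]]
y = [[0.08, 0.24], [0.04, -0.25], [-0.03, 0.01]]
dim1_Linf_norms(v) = [0.19, 0.39, 0.06]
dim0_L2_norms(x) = [0.74, 2.03, 0.66]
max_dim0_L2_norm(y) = 0.35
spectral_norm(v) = 0.47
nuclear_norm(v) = 0.49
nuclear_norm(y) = 0.44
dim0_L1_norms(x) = [1.03, 2.86, 0.88]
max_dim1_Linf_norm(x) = 1.56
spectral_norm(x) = 2.25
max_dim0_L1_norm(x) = 2.86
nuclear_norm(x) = 2.42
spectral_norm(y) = 0.35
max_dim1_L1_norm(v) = 0.61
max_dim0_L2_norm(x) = 2.03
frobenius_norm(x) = 2.26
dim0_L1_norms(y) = [0.15, 0.5]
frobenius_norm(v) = 0.47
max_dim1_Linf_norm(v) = 0.39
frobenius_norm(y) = 0.36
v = y @ x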